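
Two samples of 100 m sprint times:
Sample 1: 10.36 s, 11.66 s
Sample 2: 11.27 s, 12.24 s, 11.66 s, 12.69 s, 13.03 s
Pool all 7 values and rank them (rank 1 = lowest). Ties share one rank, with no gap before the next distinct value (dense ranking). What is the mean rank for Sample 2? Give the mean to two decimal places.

Sorted (ascending): 10.36, 11.27, 11.66, 11.66, 12.24, 12.69, 13.03
The 2 values of 11.66 share dense rank 3.
Remaining distinct values take the next consecutive integers.
Sample 2 values → pooled ranks: 11.27→2, 12.24→4, 11.66→3, 12.69→5, 13.03→6
Mean rank = (2 + 4 + 3 + 5 + 6) / 5 = 4.00

4.00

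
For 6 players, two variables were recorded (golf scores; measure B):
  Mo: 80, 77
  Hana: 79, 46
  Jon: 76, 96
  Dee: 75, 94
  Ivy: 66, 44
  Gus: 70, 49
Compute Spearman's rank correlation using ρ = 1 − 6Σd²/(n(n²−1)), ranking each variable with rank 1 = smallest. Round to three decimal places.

Ranks of variable 1: 6, 5, 4, 3, 1, 2
Ranks of variable 2: 4, 2, 6, 5, 1, 3
d = r₁ − r₂: 2, 3, -2, -2, 0, -1
d²: 4, 9, 4, 4, 0, 1; Σd² = 22
ρ = 1 − 6·22/(6·35) = 1 − 132/210 = 0.371

0.371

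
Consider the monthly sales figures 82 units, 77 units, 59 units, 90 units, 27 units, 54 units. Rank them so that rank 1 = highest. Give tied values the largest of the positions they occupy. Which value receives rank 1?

90

Sorted (descending): 90, 82, 77, 59, 54, 27
No ties — each value takes its position as its rank.
Rank 1 → value 90.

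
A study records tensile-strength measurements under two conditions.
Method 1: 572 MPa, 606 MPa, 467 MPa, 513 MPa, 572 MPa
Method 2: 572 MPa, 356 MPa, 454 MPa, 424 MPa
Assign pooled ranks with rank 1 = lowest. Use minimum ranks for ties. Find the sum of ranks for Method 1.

Sorted (ascending): 356, 424, 454, 467, 513, 572, 572, 572, 606
The 3 values of 572 occupy positions 6–8 → each gets rank 6.
Method 1 values → pooled ranks: 572→6, 606→9, 467→4, 513→5, 572→6
Rank sum = 6 + 9 + 4 + 5 + 6 = 30

30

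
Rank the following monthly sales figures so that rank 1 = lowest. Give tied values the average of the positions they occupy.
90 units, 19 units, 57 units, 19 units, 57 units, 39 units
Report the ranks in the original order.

Sorted (ascending): 19, 19, 39, 57, 57, 90
The 2 values of 19 occupy positions 1–2 → average rank (1+2)/2 = 1.5.
The 2 values of 57 occupy positions 4–5 → average rank (4+5)/2 = 4.5.

6, 1.5, 4.5, 1.5, 4.5, 3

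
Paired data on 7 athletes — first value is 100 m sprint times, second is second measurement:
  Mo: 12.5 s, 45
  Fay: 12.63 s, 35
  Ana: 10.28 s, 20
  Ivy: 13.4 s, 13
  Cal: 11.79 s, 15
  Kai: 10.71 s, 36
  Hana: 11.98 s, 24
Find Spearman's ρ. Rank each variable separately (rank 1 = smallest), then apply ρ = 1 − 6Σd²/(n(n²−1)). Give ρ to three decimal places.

-0.107

Ranks of variable 1: 5, 6, 1, 7, 3, 2, 4
Ranks of variable 2: 7, 5, 3, 1, 2, 6, 4
d = r₁ − r₂: -2, 1, -2, 6, 1, -4, 0
d²: 4, 1, 4, 36, 1, 16, 0; Σd² = 62
ρ = 1 − 6·62/(7·48) = 1 − 372/336 = -0.107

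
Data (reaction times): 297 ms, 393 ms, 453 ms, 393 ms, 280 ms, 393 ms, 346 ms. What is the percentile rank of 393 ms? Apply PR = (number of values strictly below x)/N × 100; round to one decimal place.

N = 7.
Strictly below 393: 3. Equal to 393: 3.
PR = 3/7 × 100 = 42.9

42.9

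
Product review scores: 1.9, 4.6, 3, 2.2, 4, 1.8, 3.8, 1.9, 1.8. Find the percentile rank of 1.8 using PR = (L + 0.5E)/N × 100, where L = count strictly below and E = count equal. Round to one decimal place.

11.1

N = 9.
Strictly below 1.8: 0. Equal to 1.8: 2.
PR = (0 + 0.5·2)/9 × 100 = 11.1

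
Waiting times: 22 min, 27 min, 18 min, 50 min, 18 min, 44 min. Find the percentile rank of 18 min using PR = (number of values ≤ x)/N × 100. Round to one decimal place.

33.3

N = 6.
Strictly below 18: 0. Equal to 18: 2.
PR = 2/6 × 100 = 33.3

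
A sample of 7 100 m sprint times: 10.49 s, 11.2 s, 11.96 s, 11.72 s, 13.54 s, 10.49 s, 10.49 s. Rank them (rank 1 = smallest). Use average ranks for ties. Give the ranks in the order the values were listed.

Sorted (ascending): 10.49, 10.49, 10.49, 11.2, 11.72, 11.96, 13.54
The 3 values of 10.49 occupy positions 1–3 → average rank 2.

2, 4, 6, 5, 7, 2, 2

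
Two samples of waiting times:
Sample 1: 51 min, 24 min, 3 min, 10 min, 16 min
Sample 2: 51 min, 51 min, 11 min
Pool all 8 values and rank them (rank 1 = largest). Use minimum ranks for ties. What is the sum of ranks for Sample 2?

8

Sorted (descending): 51, 51, 51, 24, 16, 11, 10, 3
The 3 values of 51 occupy positions 1–3 → each gets rank 1.
Sample 2 values → pooled ranks: 51→1, 51→1, 11→6
Rank sum = 1 + 1 + 6 = 8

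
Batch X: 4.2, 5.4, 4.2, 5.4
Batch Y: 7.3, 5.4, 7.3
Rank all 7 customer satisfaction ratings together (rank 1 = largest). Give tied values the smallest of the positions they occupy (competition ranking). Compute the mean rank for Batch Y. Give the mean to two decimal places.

Sorted (descending): 7.3, 7.3, 5.4, 5.4, 5.4, 4.2, 4.2
The 2 values of 7.3 occupy positions 1–2 → each gets rank 1.
The 3 values of 5.4 occupy positions 3–5 → each gets rank 3.
The 2 values of 4.2 occupy positions 6–7 → each gets rank 6.
Batch Y values → pooled ranks: 7.3→1, 5.4→3, 7.3→1
Mean rank = (1 + 3 + 1) / 3 = 1.67

1.67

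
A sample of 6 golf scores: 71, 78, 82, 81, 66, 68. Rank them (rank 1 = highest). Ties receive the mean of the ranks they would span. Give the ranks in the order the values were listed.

Sorted (descending): 82, 81, 78, 71, 68, 66
No ties — each value takes its position as its rank.

4, 3, 1, 2, 6, 5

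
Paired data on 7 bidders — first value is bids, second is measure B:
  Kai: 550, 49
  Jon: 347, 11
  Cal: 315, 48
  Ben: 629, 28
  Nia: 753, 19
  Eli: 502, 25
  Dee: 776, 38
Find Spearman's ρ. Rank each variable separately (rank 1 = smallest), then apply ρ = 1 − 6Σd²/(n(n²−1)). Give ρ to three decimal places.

Ranks of variable 1: 4, 2, 1, 5, 6, 3, 7
Ranks of variable 2: 7, 1, 6, 4, 2, 3, 5
d = r₁ − r₂: -3, 1, -5, 1, 4, 0, 2
d²: 9, 1, 25, 1, 16, 0, 4; Σd² = 56
ρ = 1 − 6·56/(7·48) = 1 − 336/336 = 0.000

0.000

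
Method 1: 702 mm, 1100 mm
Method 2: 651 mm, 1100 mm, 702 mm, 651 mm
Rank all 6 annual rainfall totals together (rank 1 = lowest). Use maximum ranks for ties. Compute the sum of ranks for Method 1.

Sorted (ascending): 651, 651, 702, 702, 1100, 1100
The 2 values of 651 occupy positions 1–2 → each gets rank 2.
The 2 values of 702 occupy positions 3–4 → each gets rank 4.
The 2 values of 1100 occupy positions 5–6 → each gets rank 6.
Method 1 values → pooled ranks: 702→4, 1100→6
Rank sum = 4 + 6 = 10

10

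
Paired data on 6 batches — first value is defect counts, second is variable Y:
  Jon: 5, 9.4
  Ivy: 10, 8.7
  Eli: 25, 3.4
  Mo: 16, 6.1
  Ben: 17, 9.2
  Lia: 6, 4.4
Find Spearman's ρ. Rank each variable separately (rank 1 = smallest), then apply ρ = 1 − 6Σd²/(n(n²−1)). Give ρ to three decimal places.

-0.486

Ranks of variable 1: 1, 3, 6, 4, 5, 2
Ranks of variable 2: 6, 4, 1, 3, 5, 2
d = r₁ − r₂: -5, -1, 5, 1, 0, 0
d²: 25, 1, 25, 1, 0, 0; Σd² = 52
ρ = 1 − 6·52/(6·35) = 1 − 312/210 = -0.486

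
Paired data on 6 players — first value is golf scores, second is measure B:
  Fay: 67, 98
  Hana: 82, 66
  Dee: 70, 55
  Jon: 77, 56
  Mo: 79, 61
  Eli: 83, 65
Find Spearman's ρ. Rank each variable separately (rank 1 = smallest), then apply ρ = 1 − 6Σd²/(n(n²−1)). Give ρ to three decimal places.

0.086

Ranks of variable 1: 1, 5, 2, 3, 4, 6
Ranks of variable 2: 6, 5, 1, 2, 3, 4
d = r₁ − r₂: -5, 0, 1, 1, 1, 2
d²: 25, 0, 1, 1, 1, 4; Σd² = 32
ρ = 1 − 6·32/(6·35) = 1 − 192/210 = 0.086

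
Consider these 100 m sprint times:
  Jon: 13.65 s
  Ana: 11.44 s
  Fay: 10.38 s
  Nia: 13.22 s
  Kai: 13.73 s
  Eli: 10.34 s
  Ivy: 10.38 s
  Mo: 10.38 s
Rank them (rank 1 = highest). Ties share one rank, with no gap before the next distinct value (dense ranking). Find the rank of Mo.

Sorted (descending): 13.73, 13.65, 13.22, 11.44, 10.38, 10.38, 10.38, 10.34
The 3 values of 10.38 share dense rank 5.
Remaining distinct values take the next consecutive integers.
Mo has value 10.38 s → rank 5.

5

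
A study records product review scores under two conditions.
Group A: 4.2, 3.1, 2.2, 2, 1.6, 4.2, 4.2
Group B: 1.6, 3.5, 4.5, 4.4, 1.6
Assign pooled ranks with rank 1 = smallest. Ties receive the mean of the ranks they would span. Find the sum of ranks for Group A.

44

Sorted (ascending): 1.6, 1.6, 1.6, 2, 2.2, 3.1, 3.5, 4.2, 4.2, 4.2, 4.4, 4.5
The 3 values of 1.6 occupy positions 1–3 → average rank 2.
The 3 values of 4.2 occupy positions 8–10 → average rank 9.
Group A values → pooled ranks: 4.2→9, 3.1→6, 2.2→5, 2→4, 1.6→2, 4.2→9, 4.2→9
Rank sum = 9 + 6 + 5 + 4 + 2 + 9 + 9 = 44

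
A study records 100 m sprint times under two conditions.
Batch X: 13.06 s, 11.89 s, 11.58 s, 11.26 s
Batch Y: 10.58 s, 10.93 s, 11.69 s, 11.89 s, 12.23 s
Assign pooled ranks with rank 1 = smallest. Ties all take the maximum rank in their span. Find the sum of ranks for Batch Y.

23

Sorted (ascending): 10.58, 10.93, 11.26, 11.58, 11.69, 11.89, 11.89, 12.23, 13.06
The 2 values of 11.89 occupy positions 6–7 → each gets rank 7.
Batch Y values → pooled ranks: 10.58→1, 10.93→2, 11.69→5, 11.89→7, 12.23→8
Rank sum = 1 + 2 + 5 + 7 + 8 = 23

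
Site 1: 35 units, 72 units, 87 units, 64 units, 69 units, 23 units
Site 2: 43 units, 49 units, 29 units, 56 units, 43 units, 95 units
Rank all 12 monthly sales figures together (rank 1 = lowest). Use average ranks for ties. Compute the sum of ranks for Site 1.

42

Sorted (ascending): 23, 29, 35, 43, 43, 49, 56, 64, 69, 72, 87, 95
The 2 values of 43 occupy positions 4–5 → average rank (4+5)/2 = 4.5.
Site 1 values → pooled ranks: 35→3, 72→10, 87→11, 64→8, 69→9, 23→1
Rank sum = 3 + 10 + 11 + 8 + 9 + 1 = 42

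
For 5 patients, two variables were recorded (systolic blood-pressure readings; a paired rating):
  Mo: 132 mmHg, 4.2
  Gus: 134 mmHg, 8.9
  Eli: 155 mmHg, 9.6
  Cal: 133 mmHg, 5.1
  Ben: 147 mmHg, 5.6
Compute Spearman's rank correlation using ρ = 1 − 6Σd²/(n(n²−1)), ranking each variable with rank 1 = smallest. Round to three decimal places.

Ranks of variable 1: 1, 3, 5, 2, 4
Ranks of variable 2: 1, 4, 5, 2, 3
d = r₁ − r₂: 0, -1, 0, 0, 1
d²: 0, 1, 0, 0, 1; Σd² = 2
ρ = 1 − 6·2/(5·24) = 1 − 12/120 = 0.900

0.900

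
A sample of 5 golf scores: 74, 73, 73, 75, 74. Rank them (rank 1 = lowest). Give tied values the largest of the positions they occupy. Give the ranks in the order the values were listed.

4, 2, 2, 5, 4

Sorted (ascending): 73, 73, 74, 74, 75
The 2 values of 73 occupy positions 1–2 → each gets rank 2.
The 2 values of 74 occupy positions 3–4 → each gets rank 4.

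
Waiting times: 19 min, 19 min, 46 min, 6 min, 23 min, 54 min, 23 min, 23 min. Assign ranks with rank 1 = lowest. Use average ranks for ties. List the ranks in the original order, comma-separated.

2.5, 2.5, 7, 1, 5, 8, 5, 5

Sorted (ascending): 6, 19, 19, 23, 23, 23, 46, 54
The 2 values of 19 occupy positions 2–3 → average rank (2+3)/2 = 2.5.
The 3 values of 23 occupy positions 4–6 → average rank 5.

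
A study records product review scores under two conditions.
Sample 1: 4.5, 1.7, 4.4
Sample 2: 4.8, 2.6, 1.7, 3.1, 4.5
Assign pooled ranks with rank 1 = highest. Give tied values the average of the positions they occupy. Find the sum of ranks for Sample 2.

22

Sorted (descending): 4.8, 4.5, 4.5, 4.4, 3.1, 2.6, 1.7, 1.7
The 2 values of 4.5 occupy positions 2–3 → average rank (2+3)/2 = 2.5.
The 2 values of 1.7 occupy positions 7–8 → average rank (7+8)/2 = 7.5.
Sample 2 values → pooled ranks: 4.8→1, 2.6→6, 1.7→7.5, 3.1→5, 4.5→2.5
Rank sum = 1 + 6 + 7.5 + 5 + 2.5 = 22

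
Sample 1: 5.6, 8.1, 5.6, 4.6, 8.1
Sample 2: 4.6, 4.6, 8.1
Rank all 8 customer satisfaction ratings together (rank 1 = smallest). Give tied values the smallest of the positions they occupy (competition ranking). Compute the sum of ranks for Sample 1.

Sorted (ascending): 4.6, 4.6, 4.6, 5.6, 5.6, 8.1, 8.1, 8.1
The 3 values of 4.6 occupy positions 1–3 → each gets rank 1.
The 2 values of 5.6 occupy positions 4–5 → each gets rank 4.
The 3 values of 8.1 occupy positions 6–8 → each gets rank 6.
Sample 1 values → pooled ranks: 5.6→4, 8.1→6, 5.6→4, 4.6→1, 8.1→6
Rank sum = 4 + 6 + 4 + 1 + 6 = 21

21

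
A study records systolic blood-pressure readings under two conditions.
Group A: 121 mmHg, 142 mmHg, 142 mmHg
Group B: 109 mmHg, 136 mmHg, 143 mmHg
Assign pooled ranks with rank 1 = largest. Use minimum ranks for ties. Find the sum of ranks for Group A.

Sorted (descending): 143, 142, 142, 136, 121, 109
The 2 values of 142 occupy positions 2–3 → each gets rank 2.
Group A values → pooled ranks: 121→5, 142→2, 142→2
Rank sum = 5 + 2 + 2 = 9

9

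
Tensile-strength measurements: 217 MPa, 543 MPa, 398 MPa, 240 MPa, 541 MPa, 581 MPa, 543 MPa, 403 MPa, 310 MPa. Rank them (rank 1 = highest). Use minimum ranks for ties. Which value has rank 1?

Sorted (descending): 581, 543, 543, 541, 403, 398, 310, 240, 217
The 2 values of 543 occupy positions 2–3 → each gets rank 2.
Rank 1 → value 581.

581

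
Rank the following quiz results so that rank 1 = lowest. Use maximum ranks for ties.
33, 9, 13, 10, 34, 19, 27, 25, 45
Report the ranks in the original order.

Sorted (ascending): 9, 10, 13, 19, 25, 27, 33, 34, 45
No ties — each value takes its position as its rank.

7, 1, 3, 2, 8, 4, 6, 5, 9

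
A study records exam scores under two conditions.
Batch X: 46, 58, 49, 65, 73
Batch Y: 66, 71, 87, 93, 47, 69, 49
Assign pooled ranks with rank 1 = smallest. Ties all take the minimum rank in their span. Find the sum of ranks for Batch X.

Sorted (ascending): 46, 47, 49, 49, 58, 65, 66, 69, 71, 73, 87, 93
The 2 values of 49 occupy positions 3–4 → each gets rank 3.
Batch X values → pooled ranks: 46→1, 58→5, 49→3, 65→6, 73→10
Rank sum = 1 + 5 + 3 + 6 + 10 = 25

25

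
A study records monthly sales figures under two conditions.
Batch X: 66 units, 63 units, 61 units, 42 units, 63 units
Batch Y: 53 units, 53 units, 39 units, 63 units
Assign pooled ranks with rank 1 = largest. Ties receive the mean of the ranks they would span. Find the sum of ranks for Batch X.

Sorted (descending): 66, 63, 63, 63, 61, 53, 53, 42, 39
The 3 values of 63 occupy positions 2–4 → average rank 3.
The 2 values of 53 occupy positions 6–7 → average rank (6+7)/2 = 6.5.
Batch X values → pooled ranks: 66→1, 63→3, 61→5, 42→8, 63→3
Rank sum = 1 + 3 + 5 + 8 + 3 = 20

20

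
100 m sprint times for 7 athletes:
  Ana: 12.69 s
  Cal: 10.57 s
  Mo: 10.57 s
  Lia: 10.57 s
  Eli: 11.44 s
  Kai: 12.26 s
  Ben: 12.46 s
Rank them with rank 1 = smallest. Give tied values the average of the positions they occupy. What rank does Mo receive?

Sorted (ascending): 10.57, 10.57, 10.57, 11.44, 12.26, 12.46, 12.69
The 3 values of 10.57 occupy positions 1–3 → average rank 2.
Mo has value 10.57 s → rank 2.

2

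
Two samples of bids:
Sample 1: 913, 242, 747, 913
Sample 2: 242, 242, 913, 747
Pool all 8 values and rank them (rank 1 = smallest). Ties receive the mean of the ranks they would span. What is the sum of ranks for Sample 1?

20.5

Sorted (ascending): 242, 242, 242, 747, 747, 913, 913, 913
The 3 values of 242 occupy positions 1–3 → average rank 2.
The 2 values of 747 occupy positions 4–5 → average rank (4+5)/2 = 4.5.
The 3 values of 913 occupy positions 6–8 → average rank 7.
Sample 1 values → pooled ranks: 913→7, 242→2, 747→4.5, 913→7
Rank sum = 7 + 2 + 4.5 + 7 = 20.5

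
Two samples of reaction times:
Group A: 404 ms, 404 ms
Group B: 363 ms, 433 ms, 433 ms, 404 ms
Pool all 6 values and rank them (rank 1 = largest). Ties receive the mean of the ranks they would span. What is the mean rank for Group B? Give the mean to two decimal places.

Sorted (descending): 433, 433, 404, 404, 404, 363
The 2 values of 433 occupy positions 1–2 → average rank (1+2)/2 = 1.5.
The 3 values of 404 occupy positions 3–5 → average rank 4.
Group B values → pooled ranks: 363→6, 433→1.5, 433→1.5, 404→4
Mean rank = (6 + 1.5 + 1.5 + 4) / 4 = 3.25

3.25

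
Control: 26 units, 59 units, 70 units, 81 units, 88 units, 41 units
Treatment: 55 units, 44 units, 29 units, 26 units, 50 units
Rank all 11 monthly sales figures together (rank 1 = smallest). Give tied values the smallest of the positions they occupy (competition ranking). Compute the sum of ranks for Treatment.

22

Sorted (ascending): 26, 26, 29, 41, 44, 50, 55, 59, 70, 81, 88
The 2 values of 26 occupy positions 1–2 → each gets rank 1.
Treatment values → pooled ranks: 55→7, 44→5, 29→3, 26→1, 50→6
Rank sum = 7 + 5 + 3 + 1 + 6 = 22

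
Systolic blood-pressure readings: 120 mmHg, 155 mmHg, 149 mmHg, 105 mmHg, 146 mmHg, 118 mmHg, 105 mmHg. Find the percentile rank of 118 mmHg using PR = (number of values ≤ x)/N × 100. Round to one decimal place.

42.9

N = 7.
Strictly below 118: 2. Equal to 118: 1.
PR = 3/7 × 100 = 42.9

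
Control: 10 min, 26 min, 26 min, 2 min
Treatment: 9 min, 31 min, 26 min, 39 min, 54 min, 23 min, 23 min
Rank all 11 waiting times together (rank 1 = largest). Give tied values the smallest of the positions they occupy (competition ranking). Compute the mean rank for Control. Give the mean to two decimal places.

Sorted (descending): 54, 39, 31, 26, 26, 26, 23, 23, 10, 9, 2
The 3 values of 26 occupy positions 4–6 → each gets rank 4.
The 2 values of 23 occupy positions 7–8 → each gets rank 7.
Control values → pooled ranks: 10→9, 26→4, 26→4, 2→11
Mean rank = (9 + 4 + 4 + 11) / 4 = 7.00

7.00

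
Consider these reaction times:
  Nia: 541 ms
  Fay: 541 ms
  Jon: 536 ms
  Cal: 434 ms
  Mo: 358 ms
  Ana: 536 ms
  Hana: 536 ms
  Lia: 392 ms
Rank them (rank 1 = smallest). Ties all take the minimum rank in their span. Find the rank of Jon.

4

Sorted (ascending): 358, 392, 434, 536, 536, 536, 541, 541
The 3 values of 536 occupy positions 4–6 → each gets rank 4.
The 2 values of 541 occupy positions 7–8 → each gets rank 7.
Jon has value 536 ms → rank 4.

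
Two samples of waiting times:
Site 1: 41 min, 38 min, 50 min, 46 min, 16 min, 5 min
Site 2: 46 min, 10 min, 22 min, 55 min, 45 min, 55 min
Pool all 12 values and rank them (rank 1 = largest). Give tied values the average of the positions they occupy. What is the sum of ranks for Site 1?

Sorted (descending): 55, 55, 50, 46, 46, 45, 41, 38, 22, 16, 10, 5
The 2 values of 55 occupy positions 1–2 → average rank (1+2)/2 = 1.5.
The 2 values of 46 occupy positions 4–5 → average rank (4+5)/2 = 4.5.
Site 1 values → pooled ranks: 41→7, 38→8, 50→3, 46→4.5, 16→10, 5→12
Rank sum = 7 + 8 + 3 + 4.5 + 10 + 12 = 44.5

44.5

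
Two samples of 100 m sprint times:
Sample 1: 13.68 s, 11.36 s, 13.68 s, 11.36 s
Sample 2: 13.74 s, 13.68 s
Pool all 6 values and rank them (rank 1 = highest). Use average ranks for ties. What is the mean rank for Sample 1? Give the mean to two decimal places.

Sorted (descending): 13.74, 13.68, 13.68, 13.68, 11.36, 11.36
The 3 values of 13.68 occupy positions 2–4 → average rank 3.
The 2 values of 11.36 occupy positions 5–6 → average rank (5+6)/2 = 5.5.
Sample 1 values → pooled ranks: 13.68→3, 11.36→5.5, 13.68→3, 11.36→5.5
Mean rank = (3 + 5.5 + 3 + 5.5) / 4 = 4.25

4.25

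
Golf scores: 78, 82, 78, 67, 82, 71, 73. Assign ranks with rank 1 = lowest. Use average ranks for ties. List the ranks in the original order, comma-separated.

Sorted (ascending): 67, 71, 73, 78, 78, 82, 82
The 2 values of 78 occupy positions 4–5 → average rank (4+5)/2 = 4.5.
The 2 values of 82 occupy positions 6–7 → average rank (6+7)/2 = 6.5.

4.5, 6.5, 4.5, 1, 6.5, 2, 3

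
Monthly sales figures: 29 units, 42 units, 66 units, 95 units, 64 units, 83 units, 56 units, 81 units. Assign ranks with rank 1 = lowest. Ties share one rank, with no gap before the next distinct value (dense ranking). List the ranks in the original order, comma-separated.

1, 2, 5, 8, 4, 7, 3, 6

Sorted (ascending): 29, 42, 56, 64, 66, 81, 83, 95
No ties — each value takes its position as its rank.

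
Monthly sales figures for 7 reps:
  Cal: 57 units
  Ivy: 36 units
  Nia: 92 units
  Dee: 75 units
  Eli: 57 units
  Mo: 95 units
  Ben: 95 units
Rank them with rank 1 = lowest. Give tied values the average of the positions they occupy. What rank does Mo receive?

Sorted (ascending): 36, 57, 57, 75, 92, 95, 95
The 2 values of 57 occupy positions 2–3 → average rank (2+3)/2 = 2.5.
The 2 values of 95 occupy positions 6–7 → average rank (6+7)/2 = 6.5.
Mo has value 95 units → rank 6.5.

6.5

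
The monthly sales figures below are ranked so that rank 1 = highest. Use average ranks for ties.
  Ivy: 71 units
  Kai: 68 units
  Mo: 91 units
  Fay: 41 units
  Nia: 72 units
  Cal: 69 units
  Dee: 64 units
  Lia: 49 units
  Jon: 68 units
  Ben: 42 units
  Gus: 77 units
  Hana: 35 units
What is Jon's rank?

Sorted (descending): 91, 77, 72, 71, 69, 68, 68, 64, 49, 42, 41, 35
The 2 values of 68 occupy positions 6–7 → average rank (6+7)/2 = 6.5.
Jon has value 68 units → rank 6.5.

6.5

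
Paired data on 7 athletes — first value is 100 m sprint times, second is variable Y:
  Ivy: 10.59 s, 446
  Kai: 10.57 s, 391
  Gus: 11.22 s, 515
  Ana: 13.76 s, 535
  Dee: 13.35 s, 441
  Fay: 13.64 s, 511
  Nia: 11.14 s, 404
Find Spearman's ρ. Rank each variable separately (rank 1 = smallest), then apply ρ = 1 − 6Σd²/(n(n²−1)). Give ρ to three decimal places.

0.750

Ranks of variable 1: 2, 1, 4, 7, 5, 6, 3
Ranks of variable 2: 4, 1, 6, 7, 3, 5, 2
d = r₁ − r₂: -2, 0, -2, 0, 2, 1, 1
d²: 4, 0, 4, 0, 4, 1, 1; Σd² = 14
ρ = 1 − 6·14/(7·48) = 1 − 84/336 = 0.750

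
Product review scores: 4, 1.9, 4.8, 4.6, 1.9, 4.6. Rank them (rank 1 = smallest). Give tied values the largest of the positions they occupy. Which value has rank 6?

4.8

Sorted (ascending): 1.9, 1.9, 4, 4.6, 4.6, 4.8
The 2 values of 1.9 occupy positions 1–2 → each gets rank 2.
The 2 values of 4.6 occupy positions 4–5 → each gets rank 5.
Rank 6 → value 4.8.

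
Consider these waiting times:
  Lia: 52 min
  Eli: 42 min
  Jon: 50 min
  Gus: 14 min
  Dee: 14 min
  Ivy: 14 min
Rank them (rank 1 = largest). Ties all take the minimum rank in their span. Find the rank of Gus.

4

Sorted (descending): 52, 50, 42, 14, 14, 14
The 3 values of 14 occupy positions 4–6 → each gets rank 4.
Gus has value 14 min → rank 4.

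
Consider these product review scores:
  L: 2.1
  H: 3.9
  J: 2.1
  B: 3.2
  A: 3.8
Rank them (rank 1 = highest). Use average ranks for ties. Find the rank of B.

3

Sorted (descending): 3.9, 3.8, 3.2, 2.1, 2.1
The 2 values of 2.1 occupy positions 4–5 → average rank (4+5)/2 = 4.5.
B has value 3.2 → rank 3.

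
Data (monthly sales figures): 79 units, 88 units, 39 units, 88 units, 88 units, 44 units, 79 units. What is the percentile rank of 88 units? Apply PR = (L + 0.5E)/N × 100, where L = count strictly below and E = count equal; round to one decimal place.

N = 7.
Strictly below 88: 4. Equal to 88: 3.
PR = (4 + 0.5·3)/7 × 100 = 78.6

78.6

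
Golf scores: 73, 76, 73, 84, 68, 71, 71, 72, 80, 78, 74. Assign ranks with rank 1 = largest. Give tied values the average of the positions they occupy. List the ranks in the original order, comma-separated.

Sorted (descending): 84, 80, 78, 76, 74, 73, 73, 72, 71, 71, 68
The 2 values of 73 occupy positions 6–7 → average rank (6+7)/2 = 6.5.
The 2 values of 71 occupy positions 9–10 → average rank (9+10)/2 = 9.5.

6.5, 4, 6.5, 1, 11, 9.5, 9.5, 8, 2, 3, 5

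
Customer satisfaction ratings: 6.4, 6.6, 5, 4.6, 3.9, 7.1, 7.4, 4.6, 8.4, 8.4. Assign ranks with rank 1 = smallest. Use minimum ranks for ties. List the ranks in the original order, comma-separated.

Sorted (ascending): 3.9, 4.6, 4.6, 5, 6.4, 6.6, 7.1, 7.4, 8.4, 8.4
The 2 values of 4.6 occupy positions 2–3 → each gets rank 2.
The 2 values of 8.4 occupy positions 9–10 → each gets rank 9.

5, 6, 4, 2, 1, 7, 8, 2, 9, 9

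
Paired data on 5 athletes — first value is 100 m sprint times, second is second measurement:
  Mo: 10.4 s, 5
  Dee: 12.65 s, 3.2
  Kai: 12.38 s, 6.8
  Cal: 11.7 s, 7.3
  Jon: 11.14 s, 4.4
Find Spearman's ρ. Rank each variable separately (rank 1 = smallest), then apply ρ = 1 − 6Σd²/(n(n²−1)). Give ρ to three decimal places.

-0.200

Ranks of variable 1: 1, 5, 4, 3, 2
Ranks of variable 2: 3, 1, 4, 5, 2
d = r₁ − r₂: -2, 4, 0, -2, 0
d²: 4, 16, 0, 4, 0; Σd² = 24
ρ = 1 − 6·24/(5·24) = 1 − 144/120 = -0.200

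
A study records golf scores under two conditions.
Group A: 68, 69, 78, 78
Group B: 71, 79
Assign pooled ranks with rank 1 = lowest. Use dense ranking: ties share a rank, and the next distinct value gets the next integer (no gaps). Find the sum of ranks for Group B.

Sorted (ascending): 68, 69, 71, 78, 78, 79
The 2 values of 78 share dense rank 4.
Remaining distinct values take the next consecutive integers.
Group B values → pooled ranks: 71→3, 79→5
Rank sum = 3 + 5 = 8

8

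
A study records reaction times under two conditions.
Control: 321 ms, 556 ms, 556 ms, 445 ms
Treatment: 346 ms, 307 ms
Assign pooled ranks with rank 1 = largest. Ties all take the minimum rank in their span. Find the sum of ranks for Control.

10

Sorted (descending): 556, 556, 445, 346, 321, 307
The 2 values of 556 occupy positions 1–2 → each gets rank 1.
Control values → pooled ranks: 321→5, 556→1, 556→1, 445→3
Rank sum = 5 + 1 + 1 + 3 = 10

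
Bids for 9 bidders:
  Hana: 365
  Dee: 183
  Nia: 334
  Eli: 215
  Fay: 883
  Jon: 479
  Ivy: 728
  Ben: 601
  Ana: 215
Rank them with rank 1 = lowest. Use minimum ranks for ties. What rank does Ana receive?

2

Sorted (ascending): 183, 215, 215, 334, 365, 479, 601, 728, 883
The 2 values of 215 occupy positions 2–3 → each gets rank 2.
Ana has value 215 → rank 2.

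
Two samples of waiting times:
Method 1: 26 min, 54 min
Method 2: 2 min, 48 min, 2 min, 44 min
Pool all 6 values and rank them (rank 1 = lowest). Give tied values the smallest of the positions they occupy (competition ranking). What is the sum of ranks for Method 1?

Sorted (ascending): 2, 2, 26, 44, 48, 54
The 2 values of 2 occupy positions 1–2 → each gets rank 1.
Method 1 values → pooled ranks: 26→3, 54→6
Rank sum = 3 + 6 = 9

9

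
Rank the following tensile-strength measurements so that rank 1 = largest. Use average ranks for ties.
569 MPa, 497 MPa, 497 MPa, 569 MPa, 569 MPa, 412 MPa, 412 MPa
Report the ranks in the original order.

2, 4.5, 4.5, 2, 2, 6.5, 6.5

Sorted (descending): 569, 569, 569, 497, 497, 412, 412
The 3 values of 569 occupy positions 1–3 → average rank 2.
The 2 values of 497 occupy positions 4–5 → average rank (4+5)/2 = 4.5.
The 2 values of 412 occupy positions 6–7 → average rank (6+7)/2 = 6.5.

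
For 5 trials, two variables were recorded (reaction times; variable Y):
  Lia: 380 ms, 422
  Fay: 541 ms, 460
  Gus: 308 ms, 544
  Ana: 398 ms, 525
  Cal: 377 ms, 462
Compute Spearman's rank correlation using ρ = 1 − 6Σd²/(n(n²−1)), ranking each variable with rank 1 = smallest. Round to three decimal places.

Ranks of variable 1: 3, 5, 1, 4, 2
Ranks of variable 2: 1, 2, 5, 4, 3
d = r₁ − r₂: 2, 3, -4, 0, -1
d²: 4, 9, 16, 0, 1; Σd² = 30
ρ = 1 − 6·30/(5·24) = 1 − 180/120 = -0.500

-0.500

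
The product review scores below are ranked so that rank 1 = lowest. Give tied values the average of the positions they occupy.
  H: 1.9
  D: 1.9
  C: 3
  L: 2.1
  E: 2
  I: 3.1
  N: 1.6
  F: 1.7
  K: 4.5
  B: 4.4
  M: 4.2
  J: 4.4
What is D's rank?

Sorted (ascending): 1.6, 1.7, 1.9, 1.9, 2, 2.1, 3, 3.1, 4.2, 4.4, 4.4, 4.5
The 2 values of 1.9 occupy positions 3–4 → average rank (3+4)/2 = 3.5.
The 2 values of 4.4 occupy positions 10–11 → average rank (10+11)/2 = 10.5.
D has value 1.9 → rank 3.5.

3.5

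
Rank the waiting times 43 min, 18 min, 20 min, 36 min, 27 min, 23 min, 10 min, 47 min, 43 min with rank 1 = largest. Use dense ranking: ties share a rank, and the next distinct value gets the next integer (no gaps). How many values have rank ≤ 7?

8

Sorted (descending): 47, 43, 43, 36, 27, 23, 20, 18, 10
The 2 values of 43 share dense rank 2.
Remaining distinct values take the next consecutive integers.
Ranks ≤ 7: {1, 2, 2, 3, 4, 5, 6, 7} → 8 values.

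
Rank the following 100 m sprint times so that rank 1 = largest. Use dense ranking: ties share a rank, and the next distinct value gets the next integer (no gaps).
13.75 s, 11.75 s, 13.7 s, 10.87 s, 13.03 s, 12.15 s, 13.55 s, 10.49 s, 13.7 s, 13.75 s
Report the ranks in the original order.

Sorted (descending): 13.75, 13.75, 13.7, 13.7, 13.55, 13.03, 12.15, 11.75, 10.87, 10.49
The 2 values of 13.75 share dense rank 1.
The 2 values of 13.7 share dense rank 2.
Remaining distinct values take the next consecutive integers.

1, 6, 2, 7, 4, 5, 3, 8, 2, 1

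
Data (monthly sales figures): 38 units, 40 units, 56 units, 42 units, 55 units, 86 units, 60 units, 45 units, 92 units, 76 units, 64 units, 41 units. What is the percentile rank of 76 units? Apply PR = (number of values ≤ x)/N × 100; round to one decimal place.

N = 12.
Strictly below 76: 9. Equal to 76: 1.
PR = 10/12 × 100 = 83.3

83.3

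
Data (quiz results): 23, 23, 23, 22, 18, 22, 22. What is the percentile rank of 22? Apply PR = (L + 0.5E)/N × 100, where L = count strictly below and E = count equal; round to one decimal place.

35.7

N = 7.
Strictly below 22: 1. Equal to 22: 3.
PR = (1 + 0.5·3)/7 × 100 = 35.7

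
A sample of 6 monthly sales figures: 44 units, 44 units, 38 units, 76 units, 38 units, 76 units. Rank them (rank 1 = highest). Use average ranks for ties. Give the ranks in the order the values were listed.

3.5, 3.5, 5.5, 1.5, 5.5, 1.5

Sorted (descending): 76, 76, 44, 44, 38, 38
The 2 values of 76 occupy positions 1–2 → average rank (1+2)/2 = 1.5.
The 2 values of 44 occupy positions 3–4 → average rank (3+4)/2 = 3.5.
The 2 values of 38 occupy positions 5–6 → average rank (5+6)/2 = 5.5.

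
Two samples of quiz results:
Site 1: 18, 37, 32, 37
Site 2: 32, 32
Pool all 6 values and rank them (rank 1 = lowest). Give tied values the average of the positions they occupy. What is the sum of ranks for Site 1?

Sorted (ascending): 18, 32, 32, 32, 37, 37
The 3 values of 32 occupy positions 2–4 → average rank 3.
The 2 values of 37 occupy positions 5–6 → average rank (5+6)/2 = 5.5.
Site 1 values → pooled ranks: 18→1, 37→5.5, 32→3, 37→5.5
Rank sum = 1 + 5.5 + 3 + 5.5 = 15

15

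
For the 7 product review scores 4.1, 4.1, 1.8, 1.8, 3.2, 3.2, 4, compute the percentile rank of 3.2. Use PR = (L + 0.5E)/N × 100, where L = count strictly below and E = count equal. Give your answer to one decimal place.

42.9

N = 7.
Strictly below 3.2: 2. Equal to 3.2: 2.
PR = (2 + 0.5·2)/7 × 100 = 42.9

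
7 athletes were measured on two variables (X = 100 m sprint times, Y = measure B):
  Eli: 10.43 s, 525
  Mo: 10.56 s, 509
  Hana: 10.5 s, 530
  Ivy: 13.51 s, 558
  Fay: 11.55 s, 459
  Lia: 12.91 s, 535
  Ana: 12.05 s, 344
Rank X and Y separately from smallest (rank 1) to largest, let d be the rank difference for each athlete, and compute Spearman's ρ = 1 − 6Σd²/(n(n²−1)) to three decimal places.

Ranks of variable 1: 1, 3, 2, 7, 4, 6, 5
Ranks of variable 2: 4, 3, 5, 7, 2, 6, 1
d = r₁ − r₂: -3, 0, -3, 0, 2, 0, 4
d²: 9, 0, 9, 0, 4, 0, 16; Σd² = 38
ρ = 1 − 6·38/(7·48) = 1 − 228/336 = 0.321

0.321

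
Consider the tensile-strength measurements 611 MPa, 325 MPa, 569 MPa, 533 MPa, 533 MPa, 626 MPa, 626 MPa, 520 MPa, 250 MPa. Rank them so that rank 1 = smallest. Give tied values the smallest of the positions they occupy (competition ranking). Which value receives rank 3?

Sorted (ascending): 250, 325, 520, 533, 533, 569, 611, 626, 626
The 2 values of 533 occupy positions 4–5 → each gets rank 4.
The 2 values of 626 occupy positions 8–9 → each gets rank 8.
Rank 3 → value 520.

520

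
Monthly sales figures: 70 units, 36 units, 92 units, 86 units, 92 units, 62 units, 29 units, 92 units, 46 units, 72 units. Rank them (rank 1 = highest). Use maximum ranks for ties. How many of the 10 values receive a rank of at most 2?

Sorted (descending): 92, 92, 92, 86, 72, 70, 62, 46, 36, 29
The 3 values of 92 occupy positions 1–3 → each gets rank 3.
Ranks ≤ 2: {} → 0 values.

0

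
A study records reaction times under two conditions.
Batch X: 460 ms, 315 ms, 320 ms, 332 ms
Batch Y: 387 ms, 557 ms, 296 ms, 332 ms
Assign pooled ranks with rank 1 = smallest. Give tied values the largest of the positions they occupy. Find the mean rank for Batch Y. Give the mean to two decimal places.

Sorted (ascending): 296, 315, 320, 332, 332, 387, 460, 557
The 2 values of 332 occupy positions 4–5 → each gets rank 5.
Batch Y values → pooled ranks: 387→6, 557→8, 296→1, 332→5
Mean rank = (6 + 8 + 1 + 5) / 4 = 5.00

5.00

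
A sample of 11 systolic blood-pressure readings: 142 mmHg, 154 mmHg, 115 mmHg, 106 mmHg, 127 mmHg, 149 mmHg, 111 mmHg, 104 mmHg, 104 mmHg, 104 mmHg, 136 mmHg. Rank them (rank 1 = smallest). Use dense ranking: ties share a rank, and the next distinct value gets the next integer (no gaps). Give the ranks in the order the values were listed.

7, 9, 4, 2, 5, 8, 3, 1, 1, 1, 6

Sorted (ascending): 104, 104, 104, 106, 111, 115, 127, 136, 142, 149, 154
The 3 values of 104 share dense rank 1.
Remaining distinct values take the next consecutive integers.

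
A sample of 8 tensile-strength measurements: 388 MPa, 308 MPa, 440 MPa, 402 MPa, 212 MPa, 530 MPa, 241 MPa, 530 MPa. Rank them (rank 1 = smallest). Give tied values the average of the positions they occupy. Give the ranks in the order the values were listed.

4, 3, 6, 5, 1, 7.5, 2, 7.5

Sorted (ascending): 212, 241, 308, 388, 402, 440, 530, 530
The 2 values of 530 occupy positions 7–8 → average rank (7+8)/2 = 7.5.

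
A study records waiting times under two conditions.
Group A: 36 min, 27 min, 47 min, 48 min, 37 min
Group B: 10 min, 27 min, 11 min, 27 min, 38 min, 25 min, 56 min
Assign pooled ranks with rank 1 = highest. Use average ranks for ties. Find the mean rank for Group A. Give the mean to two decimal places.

4.80

Sorted (descending): 56, 48, 47, 38, 37, 36, 27, 27, 27, 25, 11, 10
The 3 values of 27 occupy positions 7–9 → average rank 8.
Group A values → pooled ranks: 36→6, 27→8, 47→3, 48→2, 37→5
Mean rank = (6 + 8 + 3 + 2 + 5) / 5 = 4.80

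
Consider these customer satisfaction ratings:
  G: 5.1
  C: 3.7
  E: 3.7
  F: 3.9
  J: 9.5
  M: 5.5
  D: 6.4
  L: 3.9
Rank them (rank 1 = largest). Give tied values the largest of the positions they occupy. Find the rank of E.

8

Sorted (descending): 9.5, 6.4, 5.5, 5.1, 3.9, 3.9, 3.7, 3.7
The 2 values of 3.9 occupy positions 5–6 → each gets rank 6.
The 2 values of 3.7 occupy positions 7–8 → each gets rank 8.
E has value 3.7 → rank 8.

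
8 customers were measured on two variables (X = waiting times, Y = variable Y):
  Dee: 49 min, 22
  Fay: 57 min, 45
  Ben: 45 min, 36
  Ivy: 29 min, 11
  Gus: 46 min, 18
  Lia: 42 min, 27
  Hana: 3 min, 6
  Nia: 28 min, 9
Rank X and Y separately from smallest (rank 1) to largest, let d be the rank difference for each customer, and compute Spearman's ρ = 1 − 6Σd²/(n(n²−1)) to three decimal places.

0.810

Ranks of variable 1: 7, 8, 5, 3, 6, 4, 1, 2
Ranks of variable 2: 5, 8, 7, 3, 4, 6, 1, 2
d = r₁ − r₂: 2, 0, -2, 0, 2, -2, 0, 0
d²: 4, 0, 4, 0, 4, 4, 0, 0; Σd² = 16
ρ = 1 − 6·16/(8·63) = 1 − 96/504 = 0.810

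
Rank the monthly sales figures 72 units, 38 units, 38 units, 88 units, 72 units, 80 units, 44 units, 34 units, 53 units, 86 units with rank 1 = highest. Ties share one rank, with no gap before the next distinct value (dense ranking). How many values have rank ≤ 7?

9

Sorted (descending): 88, 86, 80, 72, 72, 53, 44, 38, 38, 34
The 2 values of 72 share dense rank 4.
The 2 values of 38 share dense rank 7.
Remaining distinct values take the next consecutive integers.
Ranks ≤ 7: {1, 2, 3, 4, 4, 5, 6, 7, 7} → 9 values.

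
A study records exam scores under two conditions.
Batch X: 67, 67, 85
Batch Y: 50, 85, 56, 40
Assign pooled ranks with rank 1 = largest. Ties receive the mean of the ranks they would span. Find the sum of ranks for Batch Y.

Sorted (descending): 85, 85, 67, 67, 56, 50, 40
The 2 values of 85 occupy positions 1–2 → average rank (1+2)/2 = 1.5.
The 2 values of 67 occupy positions 3–4 → average rank (3+4)/2 = 3.5.
Batch Y values → pooled ranks: 50→6, 85→1.5, 56→5, 40→7
Rank sum = 6 + 1.5 + 5 + 7 = 19.5

19.5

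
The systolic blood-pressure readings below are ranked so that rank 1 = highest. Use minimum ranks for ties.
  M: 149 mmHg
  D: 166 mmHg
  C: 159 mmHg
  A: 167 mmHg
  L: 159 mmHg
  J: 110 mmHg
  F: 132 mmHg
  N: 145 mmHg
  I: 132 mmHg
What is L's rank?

3

Sorted (descending): 167, 166, 159, 159, 149, 145, 132, 132, 110
The 2 values of 159 occupy positions 3–4 → each gets rank 3.
The 2 values of 132 occupy positions 7–8 → each gets rank 7.
L has value 159 mmHg → rank 3.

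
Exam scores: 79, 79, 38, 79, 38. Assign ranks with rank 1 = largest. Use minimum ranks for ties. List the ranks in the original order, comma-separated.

1, 1, 4, 1, 4

Sorted (descending): 79, 79, 79, 38, 38
The 3 values of 79 occupy positions 1–3 → each gets rank 1.
The 2 values of 38 occupy positions 4–5 → each gets rank 4.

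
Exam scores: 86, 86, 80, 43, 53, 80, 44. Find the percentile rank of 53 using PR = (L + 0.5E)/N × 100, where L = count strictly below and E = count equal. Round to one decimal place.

N = 7.
Strictly below 53: 2. Equal to 53: 1.
PR = (2 + 0.5·1)/7 × 100 = 35.7

35.7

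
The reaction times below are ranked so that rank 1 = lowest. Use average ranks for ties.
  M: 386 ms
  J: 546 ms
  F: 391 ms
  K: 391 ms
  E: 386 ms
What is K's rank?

3.5

Sorted (ascending): 386, 386, 391, 391, 546
The 2 values of 386 occupy positions 1–2 → average rank (1+2)/2 = 1.5.
The 2 values of 391 occupy positions 3–4 → average rank (3+4)/2 = 3.5.
K has value 391 ms → rank 3.5.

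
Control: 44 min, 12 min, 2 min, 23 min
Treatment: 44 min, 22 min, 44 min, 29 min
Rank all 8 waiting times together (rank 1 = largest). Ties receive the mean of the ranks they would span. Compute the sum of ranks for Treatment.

Sorted (descending): 44, 44, 44, 29, 23, 22, 12, 2
The 3 values of 44 occupy positions 1–3 → average rank 2.
Treatment values → pooled ranks: 44→2, 22→6, 44→2, 29→4
Rank sum = 2 + 6 + 2 + 4 = 14

14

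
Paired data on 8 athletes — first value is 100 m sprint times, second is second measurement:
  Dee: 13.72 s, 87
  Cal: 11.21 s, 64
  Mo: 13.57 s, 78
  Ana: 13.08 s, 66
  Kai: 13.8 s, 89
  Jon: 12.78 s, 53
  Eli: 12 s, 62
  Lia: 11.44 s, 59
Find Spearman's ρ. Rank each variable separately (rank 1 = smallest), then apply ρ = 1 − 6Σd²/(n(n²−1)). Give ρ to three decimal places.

Ranks of variable 1: 7, 1, 6, 5, 8, 4, 3, 2
Ranks of variable 2: 7, 4, 6, 5, 8, 1, 3, 2
d = r₁ − r₂: 0, -3, 0, 0, 0, 3, 0, 0
d²: 0, 9, 0, 0, 0, 9, 0, 0; Σd² = 18
ρ = 1 − 6·18/(8·63) = 1 − 108/504 = 0.786

0.786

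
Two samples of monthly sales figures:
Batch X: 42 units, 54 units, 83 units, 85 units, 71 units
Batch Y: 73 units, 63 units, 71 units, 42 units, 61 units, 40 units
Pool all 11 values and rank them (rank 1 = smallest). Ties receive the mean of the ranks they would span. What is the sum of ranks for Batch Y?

Sorted (ascending): 40, 42, 42, 54, 61, 63, 71, 71, 73, 83, 85
The 2 values of 42 occupy positions 2–3 → average rank (2+3)/2 = 2.5.
The 2 values of 71 occupy positions 7–8 → average rank (7+8)/2 = 7.5.
Batch Y values → pooled ranks: 73→9, 63→6, 71→7.5, 42→2.5, 61→5, 40→1
Rank sum = 9 + 6 + 7.5 + 2.5 + 5 + 1 = 31

31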